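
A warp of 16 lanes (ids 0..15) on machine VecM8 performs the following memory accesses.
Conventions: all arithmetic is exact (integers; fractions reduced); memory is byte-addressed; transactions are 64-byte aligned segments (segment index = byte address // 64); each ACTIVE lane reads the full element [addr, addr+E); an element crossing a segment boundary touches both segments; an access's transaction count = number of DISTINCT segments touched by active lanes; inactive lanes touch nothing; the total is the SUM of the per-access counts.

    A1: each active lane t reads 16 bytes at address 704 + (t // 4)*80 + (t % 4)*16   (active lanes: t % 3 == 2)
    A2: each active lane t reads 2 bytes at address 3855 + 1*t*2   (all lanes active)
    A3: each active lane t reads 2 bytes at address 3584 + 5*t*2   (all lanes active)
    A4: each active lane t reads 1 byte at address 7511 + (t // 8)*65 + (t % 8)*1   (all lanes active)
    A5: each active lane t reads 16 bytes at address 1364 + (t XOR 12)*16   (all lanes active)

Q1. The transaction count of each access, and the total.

A1: 5 transactions
A2: 1 transaction
A3: 3 transactions
A4: 2 transactions
A5: 5 transactions

Answer: 5,1,3,2,5; total 16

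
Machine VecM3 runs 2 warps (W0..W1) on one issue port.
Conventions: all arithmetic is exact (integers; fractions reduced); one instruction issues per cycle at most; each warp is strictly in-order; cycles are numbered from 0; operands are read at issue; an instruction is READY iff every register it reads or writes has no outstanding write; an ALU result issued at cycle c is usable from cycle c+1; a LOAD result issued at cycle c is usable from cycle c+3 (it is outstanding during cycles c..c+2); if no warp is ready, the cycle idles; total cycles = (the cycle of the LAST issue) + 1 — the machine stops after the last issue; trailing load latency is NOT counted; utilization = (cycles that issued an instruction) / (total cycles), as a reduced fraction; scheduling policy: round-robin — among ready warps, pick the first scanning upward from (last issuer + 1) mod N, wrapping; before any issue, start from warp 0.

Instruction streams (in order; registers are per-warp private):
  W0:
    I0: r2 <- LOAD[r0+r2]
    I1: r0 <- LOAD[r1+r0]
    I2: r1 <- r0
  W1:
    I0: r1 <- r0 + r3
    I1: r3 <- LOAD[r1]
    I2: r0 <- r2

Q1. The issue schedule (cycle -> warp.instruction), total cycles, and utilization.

cycle 0: W0.I0
cycle 1: W1.I0
cycle 2: W0.I1
cycle 3: W1.I1
cycle 4: W1.I2
cycle 5: W0.I2

Answer: 6 cycles, utilization 1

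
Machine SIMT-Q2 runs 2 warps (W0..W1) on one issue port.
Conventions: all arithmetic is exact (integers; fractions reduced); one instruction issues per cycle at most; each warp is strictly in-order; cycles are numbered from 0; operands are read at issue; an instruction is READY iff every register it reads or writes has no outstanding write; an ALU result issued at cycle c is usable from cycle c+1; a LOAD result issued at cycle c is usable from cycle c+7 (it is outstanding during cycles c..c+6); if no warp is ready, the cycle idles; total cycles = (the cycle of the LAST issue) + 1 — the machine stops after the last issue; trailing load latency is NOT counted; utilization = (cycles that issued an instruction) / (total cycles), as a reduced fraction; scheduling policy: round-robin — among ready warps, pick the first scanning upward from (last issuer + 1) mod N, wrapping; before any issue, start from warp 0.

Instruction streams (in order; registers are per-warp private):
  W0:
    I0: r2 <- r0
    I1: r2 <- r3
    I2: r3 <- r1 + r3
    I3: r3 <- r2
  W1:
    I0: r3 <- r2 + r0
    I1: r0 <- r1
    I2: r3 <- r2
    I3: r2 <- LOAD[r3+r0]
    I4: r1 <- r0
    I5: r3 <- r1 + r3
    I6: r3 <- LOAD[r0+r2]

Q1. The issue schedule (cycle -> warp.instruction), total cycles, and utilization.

cycle 0: W0.I0
cycle 1: W1.I0
cycle 2: W0.I1
cycle 3: W1.I1
cycle 4: W0.I2
cycle 5: W1.I2
cycle 6: W0.I3
cycle 7: W1.I3
cycle 8: W1.I4
cycle 9: W1.I5
cycle 10: idle
cycle 11: idle
cycle 12: idle
cycle 13: idle
cycle 14: W1.I6

Answer: 15 cycles, utilization 11/15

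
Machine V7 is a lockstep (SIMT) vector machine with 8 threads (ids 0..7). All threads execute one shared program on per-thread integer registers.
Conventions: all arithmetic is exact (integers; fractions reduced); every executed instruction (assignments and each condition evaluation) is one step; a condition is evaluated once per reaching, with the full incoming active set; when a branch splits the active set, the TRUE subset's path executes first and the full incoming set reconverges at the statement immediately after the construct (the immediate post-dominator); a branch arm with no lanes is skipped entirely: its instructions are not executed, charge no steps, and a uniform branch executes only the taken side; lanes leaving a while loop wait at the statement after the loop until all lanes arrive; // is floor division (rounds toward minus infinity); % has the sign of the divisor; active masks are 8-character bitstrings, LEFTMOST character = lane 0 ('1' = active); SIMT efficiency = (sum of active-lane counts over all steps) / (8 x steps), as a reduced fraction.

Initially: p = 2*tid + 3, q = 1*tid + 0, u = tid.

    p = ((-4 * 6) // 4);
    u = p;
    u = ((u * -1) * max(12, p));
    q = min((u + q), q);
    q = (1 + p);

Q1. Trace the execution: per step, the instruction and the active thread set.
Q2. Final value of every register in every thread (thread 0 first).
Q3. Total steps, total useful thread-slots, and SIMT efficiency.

step 0: p <- ((-4 * 6) // 4)         11111111
step 1: u <- p                       11111111
step 2: u <- ((u * -1) * max(12, p)) 11111111
step 3: q <- min((u + q), q)         11111111
step 4: q <- (1 + p)                 11111111

Answer: 5 steps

p: -6,-6,-6,-6,-6,-6,-6,-6
q: -5,-5,-5,-5,-5,-5,-5,-5
u: 72,72,72,72,72,72,72,72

steps = 5; useful = 40; efficiency = 40/40 = 1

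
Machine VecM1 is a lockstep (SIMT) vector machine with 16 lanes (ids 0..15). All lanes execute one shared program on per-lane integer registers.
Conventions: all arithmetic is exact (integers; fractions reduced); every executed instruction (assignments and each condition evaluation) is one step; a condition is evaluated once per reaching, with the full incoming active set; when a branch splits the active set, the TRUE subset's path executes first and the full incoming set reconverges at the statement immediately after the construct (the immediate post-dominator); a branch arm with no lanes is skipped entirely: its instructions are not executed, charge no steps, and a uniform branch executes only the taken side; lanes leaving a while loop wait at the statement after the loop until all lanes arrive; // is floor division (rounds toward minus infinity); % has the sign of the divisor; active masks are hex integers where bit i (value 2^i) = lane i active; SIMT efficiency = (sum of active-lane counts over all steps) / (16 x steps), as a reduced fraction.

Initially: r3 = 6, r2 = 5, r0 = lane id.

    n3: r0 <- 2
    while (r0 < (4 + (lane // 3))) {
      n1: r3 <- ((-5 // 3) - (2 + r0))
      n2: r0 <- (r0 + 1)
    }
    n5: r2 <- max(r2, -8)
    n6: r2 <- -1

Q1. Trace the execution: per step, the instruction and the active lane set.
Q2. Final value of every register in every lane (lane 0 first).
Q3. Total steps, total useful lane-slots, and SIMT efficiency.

step 0: r0 <- 2                      0xffff
step 1: eval (r0 < (4 + (lane // 3))) 0xffff
step 2: r3 <- ((-5 // 3) - (2 + r0)) 0xffff
step 3: r0 <- (r0 + 1)               0xffff
step 4: eval (r0 < (4 + (lane // 3))) 0xffff
step 5: r3 <- ((-5 // 3) - (2 + r0)) 0xffff
step 6: r0 <- (r0 + 1)               0xffff
step 7: eval (r0 < (4 + (lane // 3))) 0xffff
step 8: r3 <- ((-5 // 3) - (2 + r0)) 0xfff8
step 9: r0 <- (r0 + 1)               0xfff8
step 10: eval (r0 < (4 + (lane // 3))) 0xfff8
step 11: r3 <- ((-5 // 3) - (2 + r0)) 0xffc0
step 12: r0 <- (r0 + 1)               0xffc0
step 13: eval (r0 < (4 + (lane // 3))) 0xffc0
step 14: r3 <- ((-5 // 3) - (2 + r0)) 0xfe00
step 15: r0 <- (r0 + 1)               0xfe00
step 16: eval (r0 < (4 + (lane // 3))) 0xfe00
step 17: r3 <- ((-5 // 3) - (2 + r0)) 0xf000
step 18: r0 <- (r0 + 1)               0xf000
step 19: eval (r0 < (4 + (lane // 3))) 0xf000
step 20: r3 <- ((-5 // 3) - (2 + r0)) 0x8000
step 21: r0 <- (r0 + 1)               0x8000
step 22: eval (r0 < (4 + (lane // 3))) 0x8000
step 23: r2 <- max(r2, -8)            0xffff
step 24: r2 <- -1                     0xffff

Answer: 25 steps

r3: -7,-7,-7,-8,-8,-8,-9,-9,-9,-10,-10,-10,-11,-11,-11,-12
r2: -1,-1,-1,-1,-1,-1,-1,-1,-1,-1,-1,-1,-1,-1,-1,-1
r0: 4,4,4,5,5,5,6,6,6,7,7,7,8,8,8,9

steps = 25; useful = 265; efficiency = 265/400 = 53/80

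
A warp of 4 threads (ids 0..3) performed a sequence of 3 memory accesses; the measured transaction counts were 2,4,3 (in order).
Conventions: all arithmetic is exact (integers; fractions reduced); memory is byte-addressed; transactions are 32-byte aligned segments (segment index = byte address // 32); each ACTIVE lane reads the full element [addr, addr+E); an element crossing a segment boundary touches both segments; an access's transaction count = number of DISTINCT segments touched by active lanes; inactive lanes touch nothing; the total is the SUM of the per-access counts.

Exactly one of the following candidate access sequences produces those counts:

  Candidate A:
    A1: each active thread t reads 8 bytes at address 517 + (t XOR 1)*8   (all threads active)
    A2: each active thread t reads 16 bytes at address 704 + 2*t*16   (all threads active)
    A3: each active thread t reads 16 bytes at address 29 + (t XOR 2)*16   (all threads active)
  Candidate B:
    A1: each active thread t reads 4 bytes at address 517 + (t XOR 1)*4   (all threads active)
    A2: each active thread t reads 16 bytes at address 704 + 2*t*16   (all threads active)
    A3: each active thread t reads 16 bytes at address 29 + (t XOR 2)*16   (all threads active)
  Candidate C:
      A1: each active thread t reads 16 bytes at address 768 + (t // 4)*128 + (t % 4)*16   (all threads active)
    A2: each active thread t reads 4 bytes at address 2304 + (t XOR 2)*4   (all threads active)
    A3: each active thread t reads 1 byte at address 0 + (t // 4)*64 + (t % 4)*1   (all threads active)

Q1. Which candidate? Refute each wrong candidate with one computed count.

B: A1 gives 1 transaction, not 2
C: A2 gives 1 transaction, not 4
A: all counts match (2,4,3)

Answer: A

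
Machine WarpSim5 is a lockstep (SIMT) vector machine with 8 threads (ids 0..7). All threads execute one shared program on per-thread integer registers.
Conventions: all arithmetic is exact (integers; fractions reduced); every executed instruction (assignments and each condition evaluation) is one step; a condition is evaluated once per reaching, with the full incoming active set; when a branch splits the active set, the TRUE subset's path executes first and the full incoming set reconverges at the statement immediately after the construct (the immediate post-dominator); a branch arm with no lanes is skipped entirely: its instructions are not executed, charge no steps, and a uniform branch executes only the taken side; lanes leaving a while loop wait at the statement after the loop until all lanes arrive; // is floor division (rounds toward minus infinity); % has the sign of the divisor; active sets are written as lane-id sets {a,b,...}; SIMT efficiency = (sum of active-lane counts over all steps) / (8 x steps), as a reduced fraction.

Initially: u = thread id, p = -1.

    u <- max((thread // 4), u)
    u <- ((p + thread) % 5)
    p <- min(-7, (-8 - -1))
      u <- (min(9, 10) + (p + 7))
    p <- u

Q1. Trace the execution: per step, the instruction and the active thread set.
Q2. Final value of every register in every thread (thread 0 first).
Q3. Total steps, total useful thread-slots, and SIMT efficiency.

step 0: u <- max((thread // 4), u)   {0,1,2,3,4,5,6,7}
step 1: u <- ((p + thread) % 5)      {0,1,2,3,4,5,6,7}
step 2: p <- min(-7, (-8 - -1))      {0,1,2,3,4,5,6,7}
step 3: u <- (min(9, 10) + (p + 7))  {0,1,2,3,4,5,6,7}
step 4: p <- u                       {0,1,2,3,4,5,6,7}

Answer: 5 steps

u: 9,9,9,9,9,9,9,9
p: 9,9,9,9,9,9,9,9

steps = 5; useful = 40; efficiency = 40/40 = 1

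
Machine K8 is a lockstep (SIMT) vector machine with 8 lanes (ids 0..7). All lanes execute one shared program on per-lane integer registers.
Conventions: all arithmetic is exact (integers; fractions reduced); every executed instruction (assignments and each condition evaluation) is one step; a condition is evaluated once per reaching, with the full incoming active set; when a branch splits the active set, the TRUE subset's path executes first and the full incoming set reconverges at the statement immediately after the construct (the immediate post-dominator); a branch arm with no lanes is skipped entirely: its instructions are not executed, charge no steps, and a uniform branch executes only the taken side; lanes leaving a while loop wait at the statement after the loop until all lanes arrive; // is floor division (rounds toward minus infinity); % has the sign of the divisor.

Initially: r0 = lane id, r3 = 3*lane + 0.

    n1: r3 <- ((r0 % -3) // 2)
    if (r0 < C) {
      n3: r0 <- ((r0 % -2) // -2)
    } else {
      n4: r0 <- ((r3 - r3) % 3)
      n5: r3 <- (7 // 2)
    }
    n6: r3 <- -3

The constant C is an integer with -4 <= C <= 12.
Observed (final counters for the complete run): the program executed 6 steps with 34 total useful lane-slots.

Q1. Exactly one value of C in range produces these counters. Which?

Answer: C = 6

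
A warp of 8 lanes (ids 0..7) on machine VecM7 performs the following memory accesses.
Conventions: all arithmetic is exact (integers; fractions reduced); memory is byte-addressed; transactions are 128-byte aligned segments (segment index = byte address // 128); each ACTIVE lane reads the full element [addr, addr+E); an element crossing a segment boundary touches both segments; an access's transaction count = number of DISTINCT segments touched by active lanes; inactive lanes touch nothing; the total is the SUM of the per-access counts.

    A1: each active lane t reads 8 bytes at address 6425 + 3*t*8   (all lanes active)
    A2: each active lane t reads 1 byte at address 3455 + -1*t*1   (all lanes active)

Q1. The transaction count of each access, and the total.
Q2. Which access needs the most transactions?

A1: 2 transactions
A2: 1 transaction

Answer: 2,1; total 3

Answer: A1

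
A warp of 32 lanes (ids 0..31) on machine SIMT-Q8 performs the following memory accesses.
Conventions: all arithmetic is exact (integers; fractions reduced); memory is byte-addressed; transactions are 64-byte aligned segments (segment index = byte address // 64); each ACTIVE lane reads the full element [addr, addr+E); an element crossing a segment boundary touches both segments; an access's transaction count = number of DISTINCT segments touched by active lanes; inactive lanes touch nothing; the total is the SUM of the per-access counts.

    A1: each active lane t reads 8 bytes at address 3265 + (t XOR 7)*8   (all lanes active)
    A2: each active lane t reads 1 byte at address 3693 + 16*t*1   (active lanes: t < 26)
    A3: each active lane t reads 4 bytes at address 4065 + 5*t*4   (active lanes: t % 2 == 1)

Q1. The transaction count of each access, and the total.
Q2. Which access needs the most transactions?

A1: 5 transactions
A2: 7 transactions
A3: 11 transactions

Answer: 5,7,11; total 23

Answer: A3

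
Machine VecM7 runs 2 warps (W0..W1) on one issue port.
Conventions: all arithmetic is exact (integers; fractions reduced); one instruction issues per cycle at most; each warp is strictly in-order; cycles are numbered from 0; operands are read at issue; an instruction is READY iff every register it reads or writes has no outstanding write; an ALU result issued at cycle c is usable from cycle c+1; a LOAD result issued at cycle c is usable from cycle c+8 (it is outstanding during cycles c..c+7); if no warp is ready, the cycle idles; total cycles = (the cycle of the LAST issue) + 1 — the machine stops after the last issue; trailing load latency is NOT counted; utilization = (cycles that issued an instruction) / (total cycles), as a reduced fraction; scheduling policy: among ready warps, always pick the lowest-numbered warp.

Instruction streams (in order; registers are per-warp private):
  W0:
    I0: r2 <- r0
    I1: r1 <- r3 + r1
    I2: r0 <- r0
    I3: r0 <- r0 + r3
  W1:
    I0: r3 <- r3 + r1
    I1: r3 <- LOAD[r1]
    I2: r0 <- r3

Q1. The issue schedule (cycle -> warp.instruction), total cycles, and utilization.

cycle 0: W0.I0
cycle 1: W0.I1
cycle 2: W0.I2
cycle 3: W0.I3
cycle 4: W1.I0
cycle 5: W1.I1
cycle 6: idle
cycle 7: idle
cycle 8: idle
cycle 9: idle
cycle 10: idle
cycle 11: idle
cycle 12: idle
cycle 13: W1.I2

Answer: 14 cycles, utilization 1/2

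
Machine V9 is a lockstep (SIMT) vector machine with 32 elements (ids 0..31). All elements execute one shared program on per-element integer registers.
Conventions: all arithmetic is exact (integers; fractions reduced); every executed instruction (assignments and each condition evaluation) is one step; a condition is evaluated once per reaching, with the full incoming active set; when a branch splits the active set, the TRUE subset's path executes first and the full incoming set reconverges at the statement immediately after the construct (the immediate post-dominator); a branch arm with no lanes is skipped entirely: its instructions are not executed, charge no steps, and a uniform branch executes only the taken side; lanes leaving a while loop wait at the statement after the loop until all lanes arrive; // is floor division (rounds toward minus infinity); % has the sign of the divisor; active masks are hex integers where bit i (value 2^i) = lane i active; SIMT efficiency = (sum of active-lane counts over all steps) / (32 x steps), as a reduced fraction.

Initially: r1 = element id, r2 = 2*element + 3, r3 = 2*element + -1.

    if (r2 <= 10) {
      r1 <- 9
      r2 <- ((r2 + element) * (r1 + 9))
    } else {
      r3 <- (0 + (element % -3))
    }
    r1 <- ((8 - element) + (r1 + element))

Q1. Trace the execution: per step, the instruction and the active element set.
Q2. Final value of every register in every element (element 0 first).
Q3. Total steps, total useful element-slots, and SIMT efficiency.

step 0: eval (r2 <= 10)              0xffffffff
step 1: r1 <- 9                      0x0000000f
step 2: r2 <- ((r2 + element) * (r1 + 9)) 0x0000000f
step 3: r3 <- (0 + (element % -3))   0xfffffff0
step 4: r1 <- ((8 - element) + (r1 + element)) 0xffffffff

Answer: 5 steps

r1: 17,17,17,17,12,13,14,15,16,17,18,19,20,21,22,23,24,25,26,27,28,29,30,31,32,33,34,35,36,37,38,39
r2: 54,108,162,216,11,13,15,17,19,21,23,25,27,29,31,33,35,37,39,41,43,45,47,49,51,53,55,57,59,61,63,65
r3: -1,1,3,5,-2,-1,0,-2,-1,0,-2,-1,0,-2,-1,0,-2,-1,0,-2,-1,0,-2,-1,0,-2,-1,0,-2,-1,0,-2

steps = 5; useful = 100; efficiency = 100/160 = 5/8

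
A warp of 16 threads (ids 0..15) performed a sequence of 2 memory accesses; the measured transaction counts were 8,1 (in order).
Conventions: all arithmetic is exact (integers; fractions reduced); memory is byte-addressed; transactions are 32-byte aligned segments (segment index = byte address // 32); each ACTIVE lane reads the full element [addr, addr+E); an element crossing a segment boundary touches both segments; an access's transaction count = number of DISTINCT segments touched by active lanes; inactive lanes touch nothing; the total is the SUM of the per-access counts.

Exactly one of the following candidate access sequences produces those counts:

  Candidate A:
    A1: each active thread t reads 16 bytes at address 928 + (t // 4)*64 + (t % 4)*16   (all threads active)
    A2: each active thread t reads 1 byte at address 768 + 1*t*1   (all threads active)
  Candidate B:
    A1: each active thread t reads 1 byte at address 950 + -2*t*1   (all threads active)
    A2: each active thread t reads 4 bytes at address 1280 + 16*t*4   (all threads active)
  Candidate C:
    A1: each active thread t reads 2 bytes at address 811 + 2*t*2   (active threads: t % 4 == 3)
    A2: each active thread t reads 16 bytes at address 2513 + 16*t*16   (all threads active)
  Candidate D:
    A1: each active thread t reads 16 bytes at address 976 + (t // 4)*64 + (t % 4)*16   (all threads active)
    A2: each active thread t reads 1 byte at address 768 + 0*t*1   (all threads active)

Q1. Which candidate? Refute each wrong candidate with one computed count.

B: A1 gives 2 transactions, not 8
C: A1 gives 3 transactions, not 8
D: A1 gives 9 transactions, not 8
A: all counts match (8,1)

Answer: A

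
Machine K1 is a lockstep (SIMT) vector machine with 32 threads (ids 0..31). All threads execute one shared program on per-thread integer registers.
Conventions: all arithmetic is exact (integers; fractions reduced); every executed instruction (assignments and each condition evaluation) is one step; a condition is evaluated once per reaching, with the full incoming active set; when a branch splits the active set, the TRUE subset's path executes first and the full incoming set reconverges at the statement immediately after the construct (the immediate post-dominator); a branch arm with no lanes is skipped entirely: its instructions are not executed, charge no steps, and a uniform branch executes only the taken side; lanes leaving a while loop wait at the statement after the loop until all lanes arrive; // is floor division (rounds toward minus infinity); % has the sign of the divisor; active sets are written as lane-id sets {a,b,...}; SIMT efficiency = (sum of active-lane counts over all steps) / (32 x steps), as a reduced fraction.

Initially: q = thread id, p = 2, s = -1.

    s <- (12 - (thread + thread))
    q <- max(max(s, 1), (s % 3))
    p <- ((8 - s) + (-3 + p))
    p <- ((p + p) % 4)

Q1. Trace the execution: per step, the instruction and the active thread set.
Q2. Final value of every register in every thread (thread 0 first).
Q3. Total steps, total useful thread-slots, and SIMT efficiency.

step 0: s <- (12 - (thread + thread)) {0,1,2,3,4,5,6,7,8,9,10,11,12,13,14,15,16,17,18,19,20,21,22,23,24,25,26,27,28,29,30,31}
step 1: q <- max(max(s, 1), (s % 3)) {0,1,2,3,4,5,6,7,8,9,10,11,12,13,14,15,16,17,18,19,20,21,22,23,24,25,26,27,28,29,30,31}
step 2: p <- ((8 - s) + (-3 + p))    {0,1,2,3,4,5,6,7,8,9,10,11,12,13,14,15,16,17,18,19,20,21,22,23,24,25,26,27,28,29,30,31}
step 3: p <- ((p + p) % 4)           {0,1,2,3,4,5,6,7,8,9,10,11,12,13,14,15,16,17,18,19,20,21,22,23,24,25,26,27,28,29,30,31}

Answer: 4 steps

q: 12,10,8,6,4,2,1,1,2,1,1,2,1,1,2,1,1,2,1,1,2,1,1,2,1,1,2,1,1,2,1,1
p: 2,2,2,2,2,2,2,2,2,2,2,2,2,2,2,2,2,2,2,2,2,2,2,2,2,2,2,2,2,2,2,2
s: 12,10,8,6,4,2,0,-2,-4,-6,-8,-10,-12,-14,-16,-18,-20,-22,-24,-26,-28,-30,-32,-34,-36,-38,-40,-42,-44,-46,-48,-50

steps = 4; useful = 128; efficiency = 128/128 = 1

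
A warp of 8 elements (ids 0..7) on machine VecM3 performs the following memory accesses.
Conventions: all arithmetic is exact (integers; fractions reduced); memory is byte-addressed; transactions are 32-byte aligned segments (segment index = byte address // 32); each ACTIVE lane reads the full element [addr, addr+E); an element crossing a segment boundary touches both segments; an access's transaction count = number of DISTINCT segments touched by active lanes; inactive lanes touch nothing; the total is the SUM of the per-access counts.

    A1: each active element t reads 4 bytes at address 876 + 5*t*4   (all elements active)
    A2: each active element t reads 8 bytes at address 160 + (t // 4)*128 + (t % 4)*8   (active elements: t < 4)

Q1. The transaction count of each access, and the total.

A1: 5 transactions
A2: 1 transaction

Answer: 5,1; total 6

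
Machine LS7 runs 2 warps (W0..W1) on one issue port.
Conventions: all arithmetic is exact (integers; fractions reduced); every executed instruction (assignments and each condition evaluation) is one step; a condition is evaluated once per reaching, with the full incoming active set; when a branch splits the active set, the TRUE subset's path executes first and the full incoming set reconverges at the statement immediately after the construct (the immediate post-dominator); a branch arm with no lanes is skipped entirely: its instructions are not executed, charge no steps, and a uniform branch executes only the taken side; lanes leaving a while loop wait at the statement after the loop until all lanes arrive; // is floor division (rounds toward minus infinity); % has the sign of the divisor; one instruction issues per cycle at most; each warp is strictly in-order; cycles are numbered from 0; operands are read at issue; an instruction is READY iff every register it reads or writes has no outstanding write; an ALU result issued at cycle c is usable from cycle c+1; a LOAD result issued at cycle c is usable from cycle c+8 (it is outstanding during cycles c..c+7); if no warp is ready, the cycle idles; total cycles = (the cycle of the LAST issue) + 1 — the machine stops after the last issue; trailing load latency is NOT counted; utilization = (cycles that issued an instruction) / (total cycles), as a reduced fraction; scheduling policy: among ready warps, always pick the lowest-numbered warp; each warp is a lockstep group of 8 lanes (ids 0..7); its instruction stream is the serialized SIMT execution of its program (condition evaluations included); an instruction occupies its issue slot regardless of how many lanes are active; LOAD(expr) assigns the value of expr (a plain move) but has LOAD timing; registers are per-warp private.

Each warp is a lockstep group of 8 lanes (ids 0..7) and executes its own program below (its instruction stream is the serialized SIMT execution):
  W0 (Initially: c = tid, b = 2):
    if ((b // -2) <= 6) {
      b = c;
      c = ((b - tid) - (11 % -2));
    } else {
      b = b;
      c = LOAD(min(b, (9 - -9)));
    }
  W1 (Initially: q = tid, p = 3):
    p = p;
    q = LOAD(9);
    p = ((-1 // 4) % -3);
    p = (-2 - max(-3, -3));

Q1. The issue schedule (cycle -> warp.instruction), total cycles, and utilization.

cycle 0: W0.I0
cycle 1: W0.I1
cycle 2: W0.I2
cycle 3: W1.I0
cycle 4: W1.I1
cycle 5: W1.I2
cycle 6: W1.I3

Answer: 7 cycles, utilization 1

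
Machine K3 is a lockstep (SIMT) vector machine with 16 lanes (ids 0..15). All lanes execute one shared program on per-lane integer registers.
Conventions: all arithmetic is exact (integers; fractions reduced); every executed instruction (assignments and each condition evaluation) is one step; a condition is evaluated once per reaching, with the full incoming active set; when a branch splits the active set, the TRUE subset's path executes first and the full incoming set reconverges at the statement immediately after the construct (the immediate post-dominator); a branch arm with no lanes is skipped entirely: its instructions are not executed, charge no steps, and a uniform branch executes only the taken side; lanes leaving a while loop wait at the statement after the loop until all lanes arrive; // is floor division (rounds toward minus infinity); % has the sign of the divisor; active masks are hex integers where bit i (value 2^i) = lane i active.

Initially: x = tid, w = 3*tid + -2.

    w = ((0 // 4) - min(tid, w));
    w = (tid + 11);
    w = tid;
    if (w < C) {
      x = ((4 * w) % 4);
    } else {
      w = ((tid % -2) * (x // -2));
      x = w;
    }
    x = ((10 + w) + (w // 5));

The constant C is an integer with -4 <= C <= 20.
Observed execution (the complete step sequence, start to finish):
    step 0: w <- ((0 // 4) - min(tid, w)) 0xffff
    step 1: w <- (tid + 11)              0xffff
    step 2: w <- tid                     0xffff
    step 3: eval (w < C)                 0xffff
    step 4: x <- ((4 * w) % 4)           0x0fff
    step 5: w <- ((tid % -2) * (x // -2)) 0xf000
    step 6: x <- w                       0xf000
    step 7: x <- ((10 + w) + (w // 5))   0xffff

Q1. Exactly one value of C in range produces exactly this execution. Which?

Answer: C = 12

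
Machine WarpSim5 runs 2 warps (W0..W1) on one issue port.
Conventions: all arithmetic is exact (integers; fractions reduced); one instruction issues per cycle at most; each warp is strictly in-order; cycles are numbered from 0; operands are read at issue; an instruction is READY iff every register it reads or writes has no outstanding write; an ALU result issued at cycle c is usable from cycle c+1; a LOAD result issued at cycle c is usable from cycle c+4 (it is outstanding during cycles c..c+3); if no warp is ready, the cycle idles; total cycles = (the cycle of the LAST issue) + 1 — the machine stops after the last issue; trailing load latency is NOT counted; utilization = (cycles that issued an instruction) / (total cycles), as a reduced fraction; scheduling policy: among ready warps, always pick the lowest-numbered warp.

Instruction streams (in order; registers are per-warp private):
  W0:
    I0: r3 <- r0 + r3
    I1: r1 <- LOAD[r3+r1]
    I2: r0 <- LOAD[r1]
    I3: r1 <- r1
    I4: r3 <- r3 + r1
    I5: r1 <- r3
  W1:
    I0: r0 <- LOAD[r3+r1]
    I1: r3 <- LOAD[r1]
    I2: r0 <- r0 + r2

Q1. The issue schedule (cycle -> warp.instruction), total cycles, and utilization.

cycle 0: W0.I0
cycle 1: W0.I1
cycle 2: W1.I0
cycle 3: W1.I1
cycle 4: idle
cycle 5: W0.I2
cycle 6: W0.I3
cycle 7: W0.I4
cycle 8: W0.I5
cycle 9: W1.I2

Answer: 10 cycles, utilization 9/10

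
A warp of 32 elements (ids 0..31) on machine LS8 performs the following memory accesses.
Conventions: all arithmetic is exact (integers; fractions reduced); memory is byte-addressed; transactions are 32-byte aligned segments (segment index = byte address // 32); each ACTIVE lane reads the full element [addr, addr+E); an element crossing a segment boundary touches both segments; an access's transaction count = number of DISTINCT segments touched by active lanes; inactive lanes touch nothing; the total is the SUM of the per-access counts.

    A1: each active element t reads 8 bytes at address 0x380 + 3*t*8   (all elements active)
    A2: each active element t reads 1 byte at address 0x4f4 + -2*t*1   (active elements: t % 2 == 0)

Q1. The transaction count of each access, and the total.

A1: 24 transactions
A2: 3 transactions

Answer: 24,3; total 27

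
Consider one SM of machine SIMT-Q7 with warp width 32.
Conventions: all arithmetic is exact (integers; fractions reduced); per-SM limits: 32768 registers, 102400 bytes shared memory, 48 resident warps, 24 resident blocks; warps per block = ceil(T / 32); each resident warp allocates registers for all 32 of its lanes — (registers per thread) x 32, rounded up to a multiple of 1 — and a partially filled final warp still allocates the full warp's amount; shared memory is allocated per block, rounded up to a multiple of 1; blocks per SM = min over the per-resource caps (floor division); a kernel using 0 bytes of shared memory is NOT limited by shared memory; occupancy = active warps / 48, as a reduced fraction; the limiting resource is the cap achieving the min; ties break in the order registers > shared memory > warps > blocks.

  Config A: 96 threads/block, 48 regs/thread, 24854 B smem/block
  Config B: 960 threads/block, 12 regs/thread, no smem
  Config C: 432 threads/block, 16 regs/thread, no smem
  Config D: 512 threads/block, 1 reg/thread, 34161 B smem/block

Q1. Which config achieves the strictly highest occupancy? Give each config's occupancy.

occupancies: A 1/4, B 5/8, C 7/8, D 2/3

Answer: C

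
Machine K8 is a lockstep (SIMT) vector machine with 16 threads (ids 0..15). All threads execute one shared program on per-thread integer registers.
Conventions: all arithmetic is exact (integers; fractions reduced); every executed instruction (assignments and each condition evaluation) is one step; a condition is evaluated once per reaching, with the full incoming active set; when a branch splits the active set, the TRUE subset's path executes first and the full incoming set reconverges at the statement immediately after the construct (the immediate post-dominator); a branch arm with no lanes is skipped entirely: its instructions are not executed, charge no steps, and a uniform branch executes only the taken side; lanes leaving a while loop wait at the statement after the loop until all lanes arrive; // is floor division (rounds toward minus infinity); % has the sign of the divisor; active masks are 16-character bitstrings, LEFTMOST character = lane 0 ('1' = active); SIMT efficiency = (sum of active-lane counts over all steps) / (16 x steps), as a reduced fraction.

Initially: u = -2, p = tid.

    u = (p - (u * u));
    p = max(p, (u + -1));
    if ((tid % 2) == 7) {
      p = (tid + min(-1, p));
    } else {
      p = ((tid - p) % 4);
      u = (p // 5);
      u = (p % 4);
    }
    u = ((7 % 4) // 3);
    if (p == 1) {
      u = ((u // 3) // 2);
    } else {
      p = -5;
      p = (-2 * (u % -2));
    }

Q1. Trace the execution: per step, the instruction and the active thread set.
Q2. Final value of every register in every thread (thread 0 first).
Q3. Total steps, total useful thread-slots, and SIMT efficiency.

step 0: u <- (p - (u * u))           1111111111111111
step 1: p <- max(p, (u + -1))        1111111111111111
step 2: eval ((tid % 2) == 7)        1111111111111111
step 3: p <- ((tid - p) % 4)         1111111111111111
step 4: u <- (p // 5)                1111111111111111
step 5: u <- (p % 4)                 1111111111111111
step 6: u <- ((7 % 4) // 3)          1111111111111111
step 7: eval (p == 1)                1111111111111111
step 8: p <- -5                      1111111111111111
step 9: p <- (-2 * (u % -2))         1111111111111111

Answer: 10 steps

u: 1,1,1,1,1,1,1,1,1,1,1,1,1,1,1,1
p: 2,2,2,2,2,2,2,2,2,2,2,2,2,2,2,2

steps = 10; useful = 160; efficiency = 160/160 = 1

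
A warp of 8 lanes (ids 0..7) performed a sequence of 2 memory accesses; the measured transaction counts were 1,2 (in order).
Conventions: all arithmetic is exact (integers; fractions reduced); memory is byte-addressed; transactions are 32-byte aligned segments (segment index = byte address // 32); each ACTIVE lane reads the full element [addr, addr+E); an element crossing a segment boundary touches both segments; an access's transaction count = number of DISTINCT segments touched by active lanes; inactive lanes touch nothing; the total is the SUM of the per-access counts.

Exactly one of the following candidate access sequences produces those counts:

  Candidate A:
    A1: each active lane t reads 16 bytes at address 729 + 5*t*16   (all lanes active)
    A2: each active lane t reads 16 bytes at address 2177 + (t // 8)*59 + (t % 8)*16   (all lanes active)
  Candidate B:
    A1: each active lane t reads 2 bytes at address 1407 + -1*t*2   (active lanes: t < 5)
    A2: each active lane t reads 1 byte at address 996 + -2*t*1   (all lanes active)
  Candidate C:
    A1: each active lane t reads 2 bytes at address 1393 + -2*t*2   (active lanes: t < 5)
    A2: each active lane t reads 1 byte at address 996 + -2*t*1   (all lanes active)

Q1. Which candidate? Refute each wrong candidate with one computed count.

A: A1 gives 12 transactions, not 1
B: A1 gives 2 transactions, not 1
C: all counts match (1,2)

Answer: C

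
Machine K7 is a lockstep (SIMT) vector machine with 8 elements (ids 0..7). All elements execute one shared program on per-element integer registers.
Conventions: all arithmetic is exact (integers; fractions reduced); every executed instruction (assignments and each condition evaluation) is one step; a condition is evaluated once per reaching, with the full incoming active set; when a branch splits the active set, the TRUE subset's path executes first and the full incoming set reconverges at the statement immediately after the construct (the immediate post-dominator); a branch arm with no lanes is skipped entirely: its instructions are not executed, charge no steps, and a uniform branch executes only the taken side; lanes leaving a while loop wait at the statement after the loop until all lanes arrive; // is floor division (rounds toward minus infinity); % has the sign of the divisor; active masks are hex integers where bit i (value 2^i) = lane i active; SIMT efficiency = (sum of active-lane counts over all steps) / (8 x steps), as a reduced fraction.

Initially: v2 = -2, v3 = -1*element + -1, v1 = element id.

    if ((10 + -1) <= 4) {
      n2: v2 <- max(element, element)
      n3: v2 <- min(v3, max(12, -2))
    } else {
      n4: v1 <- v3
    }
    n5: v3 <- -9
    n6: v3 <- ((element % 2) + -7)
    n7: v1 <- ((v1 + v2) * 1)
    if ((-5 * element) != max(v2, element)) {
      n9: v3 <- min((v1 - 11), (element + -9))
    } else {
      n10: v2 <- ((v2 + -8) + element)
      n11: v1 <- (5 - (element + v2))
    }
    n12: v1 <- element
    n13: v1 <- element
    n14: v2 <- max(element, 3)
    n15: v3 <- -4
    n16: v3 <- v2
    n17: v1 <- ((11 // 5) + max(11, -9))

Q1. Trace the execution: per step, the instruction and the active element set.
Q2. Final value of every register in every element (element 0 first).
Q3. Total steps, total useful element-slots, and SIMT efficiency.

step 0: eval ((10 + -1) <= 4)        0xff
step 1: v1 <- v3                     0xff
step 2: v3 <- -9                     0xff
step 3: v3 <- ((element % 2) + -7)   0xff
step 4: v1 <- ((v1 + v2) * 1)        0xff
step 5: eval ((-5 * element) != max(v2, element)) 0xff
step 6: v3 <- min((v1 - 11), (element + -9)) 0xfe
step 7: v2 <- ((v2 + -8) + element)  0x01
step 8: v1 <- (5 - (element + v2))   0x01
step 9: v1 <- element                0xff
step 10: v1 <- element                0xff
step 11: v2 <- max(element, 3)        0xff
step 12: v3 <- -4                     0xff
step 13: v3 <- v2                     0xff
step 14: v1 <- ((11 // 5) + max(11, -9)) 0xff

Answer: 15 steps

v2: 3,3,3,3,4,5,6,7
v3: 3,3,3,3,4,5,6,7
v1: 13,13,13,13,13,13,13,13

steps = 15; useful = 105; efficiency = 105/120 = 7/8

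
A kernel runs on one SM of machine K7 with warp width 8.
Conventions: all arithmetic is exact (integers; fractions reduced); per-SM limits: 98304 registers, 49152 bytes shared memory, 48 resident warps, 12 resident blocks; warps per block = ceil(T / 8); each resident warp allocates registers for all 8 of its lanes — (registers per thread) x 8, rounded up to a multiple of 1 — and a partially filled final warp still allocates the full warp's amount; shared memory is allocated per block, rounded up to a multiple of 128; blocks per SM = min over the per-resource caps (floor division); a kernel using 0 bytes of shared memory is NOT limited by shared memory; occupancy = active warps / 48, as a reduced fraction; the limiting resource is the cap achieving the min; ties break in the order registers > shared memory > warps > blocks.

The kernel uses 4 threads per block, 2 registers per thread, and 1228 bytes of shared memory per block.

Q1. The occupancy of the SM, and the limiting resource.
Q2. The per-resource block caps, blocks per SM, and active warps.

Answer: occupancy 1/4, limited by blocks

registers: 6144 blocks
shared memory: 38 blocks
warps: 48 blocks
blocks: 12 blocks

Answer: 12 blocks, 12 active warps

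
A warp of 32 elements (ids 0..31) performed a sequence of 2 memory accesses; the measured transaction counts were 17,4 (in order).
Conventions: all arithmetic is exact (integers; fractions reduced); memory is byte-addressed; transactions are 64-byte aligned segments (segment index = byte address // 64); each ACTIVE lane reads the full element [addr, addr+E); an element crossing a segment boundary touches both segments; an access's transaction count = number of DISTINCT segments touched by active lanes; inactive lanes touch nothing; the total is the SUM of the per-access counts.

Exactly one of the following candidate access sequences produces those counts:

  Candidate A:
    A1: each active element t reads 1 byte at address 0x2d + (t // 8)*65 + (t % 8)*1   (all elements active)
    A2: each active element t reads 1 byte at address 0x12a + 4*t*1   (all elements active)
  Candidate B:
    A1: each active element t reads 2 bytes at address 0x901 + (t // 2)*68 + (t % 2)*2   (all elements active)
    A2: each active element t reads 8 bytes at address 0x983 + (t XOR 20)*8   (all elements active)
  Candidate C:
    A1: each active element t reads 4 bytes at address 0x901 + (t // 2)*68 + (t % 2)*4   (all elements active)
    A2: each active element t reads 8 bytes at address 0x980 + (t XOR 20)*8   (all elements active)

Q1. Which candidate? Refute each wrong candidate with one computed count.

A: A1 gives 4 transactions, not 17
B: A2 gives 5 transactions, not 4
C: all counts match (17,4)

Answer: C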